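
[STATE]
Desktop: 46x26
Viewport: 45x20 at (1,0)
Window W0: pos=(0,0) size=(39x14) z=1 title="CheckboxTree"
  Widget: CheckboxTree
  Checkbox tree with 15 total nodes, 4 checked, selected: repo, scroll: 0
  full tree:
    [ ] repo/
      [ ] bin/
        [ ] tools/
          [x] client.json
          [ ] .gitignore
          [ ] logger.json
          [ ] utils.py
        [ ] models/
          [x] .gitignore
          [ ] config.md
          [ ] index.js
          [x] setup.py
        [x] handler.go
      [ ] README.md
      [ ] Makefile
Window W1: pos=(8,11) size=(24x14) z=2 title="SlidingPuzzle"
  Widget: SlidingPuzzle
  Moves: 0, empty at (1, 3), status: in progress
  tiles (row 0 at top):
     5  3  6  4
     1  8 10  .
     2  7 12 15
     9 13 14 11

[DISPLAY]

━━━━━━━━━━━━━━━━━━━━━━━━━━━━━━━━━━━━━┓       
 CheckboxTree                        ┃       
─────────────────────────────────────┨       
>[-] repo/                           ┃       
   [-] bin/                          ┃       
     [-] tools/                      ┃       
       [x] client.json               ┃       
       [ ] .gitignore                ┃       
       [ ] logger.json               ┃       
       [ ] utils.py                  ┃       
     [-] models/                     ┃       
       ┏━━━━━━━━━━━━━━━━━━━━━━┓      ┃       
       ┃ SlidingPuzzle        ┃      ┃       
━━━━━━━┠──────────────────────┨━━━━━━┛       
       ┃┌────┬────┬────┬────┐ ┃              
       ┃│  5 │  3 │  6 │  4 │ ┃              
       ┃├────┼────┼────┼────┤ ┃              
       ┃│  1 │  8 │ 10 │    │ ┃              
       ┃├────┼────┼────┼────┤ ┃              
       ┃│  2 │  7 │ 12 │ 15 │ ┃              


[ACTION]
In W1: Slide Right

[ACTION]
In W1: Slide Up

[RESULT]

━━━━━━━━━━━━━━━━━━━━━━━━━━━━━━━━━━━━━┓       
 CheckboxTree                        ┃       
─────────────────────────────────────┨       
>[-] repo/                           ┃       
   [-] bin/                          ┃       
     [-] tools/                      ┃       
       [x] client.json               ┃       
       [ ] .gitignore                ┃       
       [ ] logger.json               ┃       
       [ ] utils.py                  ┃       
     [-] models/                     ┃       
       ┏━━━━━━━━━━━━━━━━━━━━━━┓      ┃       
       ┃ SlidingPuzzle        ┃      ┃       
━━━━━━━┠──────────────────────┨━━━━━━┛       
       ┃┌────┬────┬────┬────┐ ┃              
       ┃│  5 │  3 │  6 │  4 │ ┃              
       ┃├────┼────┼────┼────┤ ┃              
       ┃│  1 │  8 │ 12 │ 10 │ ┃              
       ┃├────┼────┼────┼────┤ ┃              
       ┃│  2 │  7 │    │ 15 │ ┃              


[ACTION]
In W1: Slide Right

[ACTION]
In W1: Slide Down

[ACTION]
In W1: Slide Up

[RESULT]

━━━━━━━━━━━━━━━━━━━━━━━━━━━━━━━━━━━━━┓       
 CheckboxTree                        ┃       
─────────────────────────────────────┨       
>[-] repo/                           ┃       
   [-] bin/                          ┃       
     [-] tools/                      ┃       
       [x] client.json               ┃       
       [ ] .gitignore                ┃       
       [ ] logger.json               ┃       
       [ ] utils.py                  ┃       
     [-] models/                     ┃       
       ┏━━━━━━━━━━━━━━━━━━━━━━┓      ┃       
       ┃ SlidingPuzzle        ┃      ┃       
━━━━━━━┠──────────────────────┨━━━━━━┛       
       ┃┌────┬────┬────┬────┐ ┃              
       ┃│  5 │  3 │  6 │  4 │ ┃              
       ┃├────┼────┼────┼────┤ ┃              
       ┃│  1 │  8 │ 12 │ 10 │ ┃              
       ┃├────┼────┼────┼────┤ ┃              
       ┃│  2 │    │  7 │ 15 │ ┃              


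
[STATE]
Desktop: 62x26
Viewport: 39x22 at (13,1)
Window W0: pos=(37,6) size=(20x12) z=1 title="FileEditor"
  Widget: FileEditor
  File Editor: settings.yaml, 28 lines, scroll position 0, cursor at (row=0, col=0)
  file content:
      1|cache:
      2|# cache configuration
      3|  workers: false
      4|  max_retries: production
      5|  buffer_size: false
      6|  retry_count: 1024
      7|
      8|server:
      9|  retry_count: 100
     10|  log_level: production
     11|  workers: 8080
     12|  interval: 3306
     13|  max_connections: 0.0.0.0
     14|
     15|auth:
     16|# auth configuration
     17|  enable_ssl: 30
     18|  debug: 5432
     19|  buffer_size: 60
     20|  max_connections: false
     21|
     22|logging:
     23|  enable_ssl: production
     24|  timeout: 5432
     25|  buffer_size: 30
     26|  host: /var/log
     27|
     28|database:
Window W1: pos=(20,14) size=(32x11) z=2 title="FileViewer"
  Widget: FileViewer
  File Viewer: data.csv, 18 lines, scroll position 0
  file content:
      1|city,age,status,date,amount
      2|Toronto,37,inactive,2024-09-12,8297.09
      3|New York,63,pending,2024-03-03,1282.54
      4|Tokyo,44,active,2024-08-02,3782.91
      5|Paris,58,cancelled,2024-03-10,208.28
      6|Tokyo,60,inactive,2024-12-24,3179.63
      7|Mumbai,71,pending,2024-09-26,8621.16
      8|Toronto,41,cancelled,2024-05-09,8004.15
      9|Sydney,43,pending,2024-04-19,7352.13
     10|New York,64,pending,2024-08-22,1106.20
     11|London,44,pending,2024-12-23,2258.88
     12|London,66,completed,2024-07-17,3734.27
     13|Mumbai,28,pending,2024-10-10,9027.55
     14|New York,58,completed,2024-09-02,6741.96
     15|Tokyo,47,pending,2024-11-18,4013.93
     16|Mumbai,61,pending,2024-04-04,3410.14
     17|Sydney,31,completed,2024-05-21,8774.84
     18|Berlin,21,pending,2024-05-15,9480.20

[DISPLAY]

                                       
                                       
                                       
                                       
                                       
                        ┏━━━━━━━━━━━━━━
                        ┃ FileEditor   
                        ┠──────────────
                        ┃█ache:        
                        ┃# cache config
                        ┃  workers: fal
                        ┃  max_retries:
                        ┃  buffer_size:
       ┏━━━━━━━━━━━━━━━━━━━━━━━━━━━━━━┓
       ┃ FileViewer                   ┃
       ┠──────────────────────────────┨
       ┃city,age,status,date,amount  ▲┃
       ┃Toronto,37,inactive,2024-09-1█┃
       ┃New York,63,pending,2024-03-0░┃
       ┃Tokyo,44,active,2024-08-02,37░┃
       ┃Paris,58,cancelled,2024-03-10░┃
       ┃Tokyo,60,inactive,2024-12-24,░┃


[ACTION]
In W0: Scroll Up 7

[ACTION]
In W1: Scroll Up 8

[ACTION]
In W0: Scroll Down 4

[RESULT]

                                       
                                       
                                       
                                       
                                       
                        ┏━━━━━━━━━━━━━━
                        ┃ FileEditor   
                        ┠──────────────
                        ┃  buffer_size:
                        ┃  retry_count:
                        ┃              
                        ┃server:       
                        ┃  retry_count:
       ┏━━━━━━━━━━━━━━━━━━━━━━━━━━━━━━┓
       ┃ FileViewer                   ┃
       ┠──────────────────────────────┨
       ┃city,age,status,date,amount  ▲┃
       ┃Toronto,37,inactive,2024-09-1█┃
       ┃New York,63,pending,2024-03-0░┃
       ┃Tokyo,44,active,2024-08-02,37░┃
       ┃Paris,58,cancelled,2024-03-10░┃
       ┃Tokyo,60,inactive,2024-12-24,░┃


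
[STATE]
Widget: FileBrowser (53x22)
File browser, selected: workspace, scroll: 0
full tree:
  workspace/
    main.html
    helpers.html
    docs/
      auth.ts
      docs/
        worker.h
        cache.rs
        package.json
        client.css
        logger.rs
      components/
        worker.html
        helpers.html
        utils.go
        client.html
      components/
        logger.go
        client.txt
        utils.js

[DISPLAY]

> [-] workspace/                                     
    main.html                                        
    helpers.html                                     
    [+] docs/                                        
                                                     
                                                     
                                                     
                                                     
                                                     
                                                     
                                                     
                                                     
                                                     
                                                     
                                                     
                                                     
                                                     
                                                     
                                                     
                                                     
                                                     
                                                     


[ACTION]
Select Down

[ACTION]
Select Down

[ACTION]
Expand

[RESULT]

  [-] workspace/                                     
    main.html                                        
  > helpers.html                                     
    [+] docs/                                        
                                                     
                                                     
                                                     
                                                     
                                                     
                                                     
                                                     
                                                     
                                                     
                                                     
                                                     
                                                     
                                                     
                                                     
                                                     
                                                     
                                                     
                                                     


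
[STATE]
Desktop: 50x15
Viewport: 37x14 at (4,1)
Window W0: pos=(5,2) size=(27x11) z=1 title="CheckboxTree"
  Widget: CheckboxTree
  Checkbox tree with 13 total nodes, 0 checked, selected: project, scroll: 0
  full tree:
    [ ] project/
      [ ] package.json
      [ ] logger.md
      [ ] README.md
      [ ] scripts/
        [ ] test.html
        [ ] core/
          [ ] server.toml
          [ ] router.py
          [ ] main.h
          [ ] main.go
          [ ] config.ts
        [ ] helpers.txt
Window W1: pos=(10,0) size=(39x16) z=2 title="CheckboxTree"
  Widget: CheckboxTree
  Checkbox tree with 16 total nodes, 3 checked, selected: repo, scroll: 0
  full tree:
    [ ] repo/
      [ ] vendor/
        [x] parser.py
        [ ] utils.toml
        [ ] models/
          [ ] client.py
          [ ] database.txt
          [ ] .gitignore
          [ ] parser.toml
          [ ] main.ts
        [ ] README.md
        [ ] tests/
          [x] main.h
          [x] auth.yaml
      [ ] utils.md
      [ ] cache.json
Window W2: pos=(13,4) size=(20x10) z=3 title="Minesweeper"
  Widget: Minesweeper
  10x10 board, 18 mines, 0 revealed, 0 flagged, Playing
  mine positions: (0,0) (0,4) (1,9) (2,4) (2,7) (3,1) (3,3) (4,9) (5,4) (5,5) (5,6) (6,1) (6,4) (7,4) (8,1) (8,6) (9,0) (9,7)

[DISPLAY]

      ┃ CheckboxTree                 
 ┏━━━━┠──────────────────────────────
 ┃ Che┃>[-] repo/                    
 ┠────┃  ┏━━━━━━━━━━━━━━━━━━┓        
 ┃>[ ]┃  ┃ Minesweeper      ┃        
 ┃   [┃  ┠──────────────────┨        
 ┃   [┃  ┃■■■■■■■■■■        ┃        
 ┃   [┃  ┃■■■■■■■■■■        ┃        
 ┃   [┃  ┃■■■■■■■■■■        ┃t       
 ┃    ┃  ┃■■■■■■■■■■        ┃        
 ┃    ┃  ┃■■■■■■■■■■        ┃        
 ┗━━━━┃  ┃■■■■■■■■■■        ┃        
      ┃  ┗━━━━━━━━━━━━━━━━━━┛        
      ┃     [x] tests/               


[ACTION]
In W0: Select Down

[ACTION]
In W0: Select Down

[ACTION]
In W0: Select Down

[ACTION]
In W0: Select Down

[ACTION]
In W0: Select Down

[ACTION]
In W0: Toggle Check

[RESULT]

      ┃ CheckboxTree                 
 ┏━━━━┠──────────────────────────────
 ┃ Che┃>[-] repo/                    
 ┠────┃  ┏━━━━━━━━━━━━━━━━━━┓        
 ┃ [-]┃  ┃ Minesweeper      ┃        
 ┃   [┃  ┠──────────────────┨        
 ┃   [┃  ┃■■■■■■■■■■        ┃        
 ┃   [┃  ┃■■■■■■■■■■        ┃        
 ┃   [┃  ┃■■■■■■■■■■        ┃t       
 ┃>   ┃  ┃■■■■■■■■■■        ┃        
 ┃    ┃  ┃■■■■■■■■■■        ┃        
 ┗━━━━┃  ┃■■■■■■■■■■        ┃        
      ┃  ┗━━━━━━━━━━━━━━━━━━┛        
      ┃     [x] tests/               


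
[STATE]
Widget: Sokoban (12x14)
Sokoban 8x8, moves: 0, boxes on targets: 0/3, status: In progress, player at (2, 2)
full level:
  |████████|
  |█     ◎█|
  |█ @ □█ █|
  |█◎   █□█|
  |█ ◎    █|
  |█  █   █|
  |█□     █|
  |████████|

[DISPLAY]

████████    
█     ◎█    
█ @ □█ █    
█◎   █□█    
█ ◎    █    
█  █   █    
█□     █    
████████    
Moves: 0  0/
            
            
            
            
            


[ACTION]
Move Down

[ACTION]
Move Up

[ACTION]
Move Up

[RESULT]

████████    
█ @   ◎█    
█   □█ █    
█◎   █□█    
█ ◎    █    
█  █   █    
█□     █    
████████    
Moves: 3  0/
            
            
            
            
            


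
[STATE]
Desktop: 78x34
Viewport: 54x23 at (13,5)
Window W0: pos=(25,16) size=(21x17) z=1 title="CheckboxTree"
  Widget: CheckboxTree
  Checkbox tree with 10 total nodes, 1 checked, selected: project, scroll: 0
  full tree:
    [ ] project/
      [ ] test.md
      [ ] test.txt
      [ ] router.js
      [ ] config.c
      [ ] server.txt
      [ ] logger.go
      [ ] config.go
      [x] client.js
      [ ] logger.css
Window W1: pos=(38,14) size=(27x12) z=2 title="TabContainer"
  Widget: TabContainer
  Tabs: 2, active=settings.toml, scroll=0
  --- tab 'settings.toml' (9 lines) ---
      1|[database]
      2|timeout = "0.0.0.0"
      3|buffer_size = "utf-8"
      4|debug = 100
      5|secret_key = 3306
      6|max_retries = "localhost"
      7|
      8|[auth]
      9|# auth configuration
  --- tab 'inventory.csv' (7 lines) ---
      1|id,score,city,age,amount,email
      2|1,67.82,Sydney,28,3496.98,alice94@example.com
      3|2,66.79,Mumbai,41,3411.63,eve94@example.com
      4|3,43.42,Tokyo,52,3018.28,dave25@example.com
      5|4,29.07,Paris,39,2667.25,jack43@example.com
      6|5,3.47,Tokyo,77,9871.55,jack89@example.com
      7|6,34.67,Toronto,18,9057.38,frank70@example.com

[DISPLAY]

                                                      
                                                      
                                                      
                                                      
                                                      
                                                      
                                                      
                                                      
                                                      
                         ┏━━━━━━━━━━━━━━━━━━━━━━━━━┓  
                         ┃ TabContainer            ┃  
            ┏━━━━━━━━━━━━┠─────────────────────────┨  
            ┃ CheckboxTre┃[settings.toml]│ inventor┃  
            ┠────────────┃─────────────────────────┃  
            ┃>[-] project┃[database]               ┃  
            ┃   [ ] test.┃timeout = "0.0.0.0"      ┃  
            ┃   [ ] test.┃buffer_size = "utf-8"    ┃  
            ┃   [ ] route┃debug = 100              ┃  
            ┃   [ ] confi┃secret_key = 3306        ┃  
            ┃   [ ] serve┃max_retries = "localhost"┃  
            ┃   [ ] logge┗━━━━━━━━━━━━━━━━━━━━━━━━━┛  
            ┃   [ ] config.go   ┃                     
            ┃   [x] client.js   ┃                     


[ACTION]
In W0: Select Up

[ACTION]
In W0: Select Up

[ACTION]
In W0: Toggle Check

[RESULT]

                                                      
                                                      
                                                      
                                                      
                                                      
                                                      
                                                      
                                                      
                                                      
                         ┏━━━━━━━━━━━━━━━━━━━━━━━━━┓  
                         ┃ TabContainer            ┃  
            ┏━━━━━━━━━━━━┠─────────────────────────┨  
            ┃ CheckboxTre┃[settings.toml]│ inventor┃  
            ┠────────────┃─────────────────────────┃  
            ┃>[x] project┃[database]               ┃  
            ┃   [x] test.┃timeout = "0.0.0.0"      ┃  
            ┃   [x] test.┃buffer_size = "utf-8"    ┃  
            ┃   [x] route┃debug = 100              ┃  
            ┃   [x] confi┃secret_key = 3306        ┃  
            ┃   [x] serve┃max_retries = "localhost"┃  
            ┃   [x] logge┗━━━━━━━━━━━━━━━━━━━━━━━━━┛  
            ┃   [x] config.go   ┃                     
            ┃   [x] client.js   ┃                     


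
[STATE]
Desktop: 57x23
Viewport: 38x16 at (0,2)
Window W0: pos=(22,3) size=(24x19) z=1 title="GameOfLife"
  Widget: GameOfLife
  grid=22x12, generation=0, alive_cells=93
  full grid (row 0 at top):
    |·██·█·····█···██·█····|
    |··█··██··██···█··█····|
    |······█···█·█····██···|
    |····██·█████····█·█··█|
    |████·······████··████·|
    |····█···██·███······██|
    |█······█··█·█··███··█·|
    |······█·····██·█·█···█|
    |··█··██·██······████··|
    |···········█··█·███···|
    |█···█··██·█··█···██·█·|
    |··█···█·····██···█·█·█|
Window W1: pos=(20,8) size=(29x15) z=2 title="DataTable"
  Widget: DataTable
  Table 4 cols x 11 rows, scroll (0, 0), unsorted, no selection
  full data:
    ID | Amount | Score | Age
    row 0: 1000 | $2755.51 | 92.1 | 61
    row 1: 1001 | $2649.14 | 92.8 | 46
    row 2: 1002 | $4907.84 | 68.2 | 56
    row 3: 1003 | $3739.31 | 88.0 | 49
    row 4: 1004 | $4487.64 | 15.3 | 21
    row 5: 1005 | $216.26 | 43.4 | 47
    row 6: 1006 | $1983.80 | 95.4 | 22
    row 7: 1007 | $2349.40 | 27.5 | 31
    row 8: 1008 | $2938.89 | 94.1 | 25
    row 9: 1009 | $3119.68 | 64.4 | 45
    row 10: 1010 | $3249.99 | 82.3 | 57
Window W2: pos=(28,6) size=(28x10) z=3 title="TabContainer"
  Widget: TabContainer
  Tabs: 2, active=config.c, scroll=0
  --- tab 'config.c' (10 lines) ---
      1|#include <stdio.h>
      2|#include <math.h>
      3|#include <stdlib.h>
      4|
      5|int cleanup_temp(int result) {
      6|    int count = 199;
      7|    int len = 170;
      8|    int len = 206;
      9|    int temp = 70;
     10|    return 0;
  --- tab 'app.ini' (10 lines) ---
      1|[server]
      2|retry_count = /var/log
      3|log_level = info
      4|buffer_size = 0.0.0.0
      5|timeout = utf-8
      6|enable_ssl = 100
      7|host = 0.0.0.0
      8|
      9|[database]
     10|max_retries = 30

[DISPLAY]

                                      
                      ┏━━━━━━━━━━━━━━━
                      ┃ GameOfLife    
                      ┠───────────────
                      ┃Gen: ┏━━━━━━━━━
                      ┃·██·█┃ TabConta
                    ┏━━━━━━━┠─────────
                    ┃ DataTa┃[config.c
                    ┠───────┃─────────
                    ┃ID  │Am┃#include 
                    ┃────┼──┃#include 
                    ┃1000│$2┃#include 
                    ┃1001│$2┃         
                    ┃1002│$4┗━━━━━━━━━
                    ┃1003│$3739.31│88.
                    ┃1004│$4487.64│15.


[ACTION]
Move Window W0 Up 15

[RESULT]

                      ┠───────────────
                      ┃Gen: 0         
                      ┃·██·█·····█···█
                      ┃··█··██··██···█
                      ┃·····┏━━━━━━━━━
                      ┃····█┃ TabConta
                    ┏━━━━━━━┠─────────
                    ┃ DataTa┃[config.c
                    ┠───────┃─────────
                    ┃ID  │Am┃#include 
                    ┃────┼──┃#include 
                    ┃1000│$2┃#include 
                    ┃1001│$2┃         
                    ┃1002│$4┗━━━━━━━━━
                    ┃1003│$3739.31│88.
                    ┃1004│$4487.64│15.


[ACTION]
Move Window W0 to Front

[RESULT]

                      ┠───────────────
                      ┃Gen: 0         
                      ┃·██·█·····█···█
                      ┃··█··██··██···█
                      ┃······█···█·█··
                      ┃····██·█████···
                    ┏━┃████·······████
                    ┃ ┃····█···██·███·
                    ┠─┃█······█··█·█··
                    ┃I┃······█·····██·
                    ┃─┃··█··██·██·····
                    ┃1┃···········█··█
                    ┃1┃█···█··██·█··█·
                    ┃1┃··█···█·····██·
                    ┃1┃               
                    ┃1┃               


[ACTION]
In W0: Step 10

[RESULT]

                      ┠───────────────
                      ┃Gen: 10        
                      ┃···············
                      ┃········█······
                      ┃······██·······
                      ┃······██·█····█
                    ┏━┃······██·······
                    ┃ ┃·······█·····██
                    ┠─┃·········█··█··
                    ┃I┃·······███··███
                    ┃─┃········█····█·
                    ┃1┃············██·
                    ┃1┃············██·
                    ┃1┃············███
                    ┃1┃               
                    ┃1┃               


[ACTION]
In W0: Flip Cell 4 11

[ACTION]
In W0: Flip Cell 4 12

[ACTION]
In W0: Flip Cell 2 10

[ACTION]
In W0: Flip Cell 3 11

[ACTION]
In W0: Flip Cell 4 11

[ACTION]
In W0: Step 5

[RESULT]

                      ┠───────────────
                      ┃Gen: 15        
                      ┃··············█
                      ┃··········██·█·
                      ┃······██·█··█··
                      ┃·····█·█·█·····
                    ┏━┃·····█·········
                    ┃ ┃·····█·██····█·
                    ┠─┃······█··█·█···
                    ┃I┃·····███·█·█·█·
                    ┃─┃······█····████
                    ┃1┃·······███·····
                    ┃1┃········█······
                    ┃1┃···············
                    ┃1┃               
                    ┃1┃               


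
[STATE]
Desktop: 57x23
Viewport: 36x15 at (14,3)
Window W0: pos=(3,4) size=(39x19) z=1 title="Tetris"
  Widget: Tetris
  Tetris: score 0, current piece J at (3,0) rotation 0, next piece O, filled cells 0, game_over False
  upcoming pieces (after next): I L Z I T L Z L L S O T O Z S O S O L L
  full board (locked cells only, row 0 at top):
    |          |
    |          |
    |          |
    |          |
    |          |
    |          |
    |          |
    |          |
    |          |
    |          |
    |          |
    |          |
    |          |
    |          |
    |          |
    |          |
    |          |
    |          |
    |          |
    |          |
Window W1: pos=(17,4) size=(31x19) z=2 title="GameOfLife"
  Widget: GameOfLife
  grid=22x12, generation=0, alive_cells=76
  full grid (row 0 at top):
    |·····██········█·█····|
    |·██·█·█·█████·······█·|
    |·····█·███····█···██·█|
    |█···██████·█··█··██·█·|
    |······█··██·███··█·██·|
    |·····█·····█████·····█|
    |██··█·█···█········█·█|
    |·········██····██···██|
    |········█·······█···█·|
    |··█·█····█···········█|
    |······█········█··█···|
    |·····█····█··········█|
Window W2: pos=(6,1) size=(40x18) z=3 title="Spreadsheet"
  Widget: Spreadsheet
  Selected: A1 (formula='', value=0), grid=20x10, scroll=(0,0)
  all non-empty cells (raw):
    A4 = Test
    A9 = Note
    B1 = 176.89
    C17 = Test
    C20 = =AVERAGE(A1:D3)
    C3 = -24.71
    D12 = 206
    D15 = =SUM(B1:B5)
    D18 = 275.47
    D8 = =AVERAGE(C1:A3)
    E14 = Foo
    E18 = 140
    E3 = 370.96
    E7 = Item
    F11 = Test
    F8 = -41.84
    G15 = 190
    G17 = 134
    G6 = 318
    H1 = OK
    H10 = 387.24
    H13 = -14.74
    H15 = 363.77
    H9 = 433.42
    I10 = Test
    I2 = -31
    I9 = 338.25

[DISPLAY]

───────────────────────────────┨    
                               ┃━┓  
A       B       C       D      ┃ ┃  
-------------------------------┃─┨  
  [0]  176.89       0       0  ┃ ┃  
    0       0       0       0  ┃ ┃  
    0       0  -24.71       0  ┃ ┃  
t           0       0       0  ┃ ┃  
    0       0       0       0  ┃ ┃  
    0       0       0       0  ┃ ┃  
    0       0       0       0It┃ ┃  
    0       0       0   16.91  ┃ ┃  
e           0       0       0  ┃ ┃  
    0       0       0       0  ┃ ┃  
    0       0       0       0  ┃ ┃  


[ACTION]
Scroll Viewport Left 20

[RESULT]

      ┠─────────────────────────────
   ┏━━┃A1:                          
   ┃ T┃       A       B       C     
   ┠──┃-----------------------------
   ┃  ┃  1      [0]  176.89       0 
   ┃  ┃  2        0       0       0 
   ┃  ┃  3        0       0  -24.71 
   ┃  ┃  4 Test           0       0 
   ┃  ┃  5        0       0       0 
   ┃  ┃  6        0       0       0 
   ┃  ┃  7        0       0       0 
   ┃  ┃  8        0       0       0 
   ┃  ┃  9 Note           0       0 
   ┃  ┃ 10        0       0       0 
   ┃  ┃ 11        0       0       0 


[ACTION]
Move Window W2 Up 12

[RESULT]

      ┃A1:                          
   ┏━━┃       A       B       C     
   ┃ T┃-----------------------------
   ┠──┃  1      [0]  176.89       0 
   ┃  ┃  2        0       0       0 
   ┃  ┃  3        0       0  -24.71 
   ┃  ┃  4 Test           0       0 
   ┃  ┃  5        0       0       0 
   ┃  ┃  6        0       0       0 
   ┃  ┃  7        0       0       0 
   ┃  ┃  8        0       0       0 
   ┃  ┃  9 Note           0       0 
   ┃  ┃ 10        0       0       0 
   ┃  ┃ 11        0       0       0 
   ┃  ┗━━━━━━━━━━━━━━━━━━━━━━━━━━━━━


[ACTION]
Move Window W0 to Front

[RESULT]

      ┃A1:                          
   ┏━━━━━━━━━━━━━━━━━━━━━━━━━━━━━━━━
   ┃ Tetris                         
   ┠────────────────────────────────
   ┃          │Next:                
   ┃          │▓▓                   
   ┃          │▓▓                   
   ┃          │                     
   ┃          │                     
   ┃          │                     
   ┃          │Score:               
   ┃          │0                    
   ┃          │                     
   ┃          │                     
   ┃          │                     


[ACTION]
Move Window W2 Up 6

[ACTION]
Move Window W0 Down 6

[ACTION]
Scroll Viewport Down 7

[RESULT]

   ┃          │▓▓                   
   ┃          │▓▓                   
   ┃          │                     
   ┃          │                     
   ┃          │                     
   ┃          │Score:               
   ┃          │0                    
   ┃          │                     
   ┃          │                     
   ┃          │                     
   ┃          │                     
   ┃          │                     
   ┃          │                     
   ┃          │                     
   ┗━━━━━━━━━━━━━━━━━━━━━━━━━━━━━━━━


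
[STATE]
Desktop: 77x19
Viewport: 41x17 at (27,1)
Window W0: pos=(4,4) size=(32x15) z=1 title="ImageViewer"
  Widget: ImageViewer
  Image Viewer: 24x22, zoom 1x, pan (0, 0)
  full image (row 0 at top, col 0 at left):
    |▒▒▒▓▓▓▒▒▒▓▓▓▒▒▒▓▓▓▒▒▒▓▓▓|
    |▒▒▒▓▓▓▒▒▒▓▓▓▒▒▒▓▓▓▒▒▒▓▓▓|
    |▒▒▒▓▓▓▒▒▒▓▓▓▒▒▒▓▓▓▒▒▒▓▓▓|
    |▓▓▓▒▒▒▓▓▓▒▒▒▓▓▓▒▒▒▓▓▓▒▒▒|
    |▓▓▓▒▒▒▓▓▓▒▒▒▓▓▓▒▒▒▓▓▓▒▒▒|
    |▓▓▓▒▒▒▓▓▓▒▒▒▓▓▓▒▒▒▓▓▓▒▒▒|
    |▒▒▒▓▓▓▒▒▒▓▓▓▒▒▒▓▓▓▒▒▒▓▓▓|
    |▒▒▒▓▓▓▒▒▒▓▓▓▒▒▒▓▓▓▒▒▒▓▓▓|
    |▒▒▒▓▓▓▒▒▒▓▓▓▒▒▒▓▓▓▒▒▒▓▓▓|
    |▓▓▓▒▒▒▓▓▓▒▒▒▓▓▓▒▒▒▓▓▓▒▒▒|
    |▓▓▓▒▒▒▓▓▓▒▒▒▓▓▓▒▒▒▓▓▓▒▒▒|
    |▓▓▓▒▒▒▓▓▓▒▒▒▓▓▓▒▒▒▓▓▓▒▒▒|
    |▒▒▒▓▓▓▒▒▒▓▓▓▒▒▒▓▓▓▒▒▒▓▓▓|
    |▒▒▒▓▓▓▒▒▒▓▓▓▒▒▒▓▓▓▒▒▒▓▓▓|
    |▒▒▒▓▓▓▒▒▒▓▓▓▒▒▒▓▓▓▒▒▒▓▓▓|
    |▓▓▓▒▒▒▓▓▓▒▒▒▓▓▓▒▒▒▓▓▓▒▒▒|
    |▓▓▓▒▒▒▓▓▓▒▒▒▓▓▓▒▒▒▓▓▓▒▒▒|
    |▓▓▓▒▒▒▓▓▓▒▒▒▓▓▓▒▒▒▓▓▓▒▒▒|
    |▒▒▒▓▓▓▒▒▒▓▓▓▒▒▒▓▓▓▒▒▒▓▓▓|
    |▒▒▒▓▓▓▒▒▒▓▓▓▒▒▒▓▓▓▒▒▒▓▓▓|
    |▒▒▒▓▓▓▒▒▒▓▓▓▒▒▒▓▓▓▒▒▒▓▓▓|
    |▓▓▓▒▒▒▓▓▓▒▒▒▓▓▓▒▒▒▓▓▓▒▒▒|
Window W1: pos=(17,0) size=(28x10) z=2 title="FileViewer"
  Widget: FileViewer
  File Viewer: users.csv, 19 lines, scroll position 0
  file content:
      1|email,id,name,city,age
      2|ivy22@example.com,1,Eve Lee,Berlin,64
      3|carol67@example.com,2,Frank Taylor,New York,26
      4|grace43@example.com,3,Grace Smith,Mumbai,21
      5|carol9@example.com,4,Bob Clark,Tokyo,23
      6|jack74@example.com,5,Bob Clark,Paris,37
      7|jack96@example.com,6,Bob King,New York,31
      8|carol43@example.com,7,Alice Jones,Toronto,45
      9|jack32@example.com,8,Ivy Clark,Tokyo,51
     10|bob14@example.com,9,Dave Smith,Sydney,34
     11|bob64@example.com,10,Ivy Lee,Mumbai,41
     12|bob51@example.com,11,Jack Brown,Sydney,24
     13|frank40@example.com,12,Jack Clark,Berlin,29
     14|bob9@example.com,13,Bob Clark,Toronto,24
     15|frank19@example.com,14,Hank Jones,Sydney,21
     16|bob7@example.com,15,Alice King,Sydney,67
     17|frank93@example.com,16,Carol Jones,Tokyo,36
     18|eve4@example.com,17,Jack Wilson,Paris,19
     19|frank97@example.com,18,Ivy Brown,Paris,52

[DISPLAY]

er               ┃                       
─────────────────┨                       
name,city,age   ▲┃                       
mple.com,1,Eve L█┃                       
xample.com,2,Fra░┃                       
xample.com,3,Gra░┃                       
ample.com,4,Bob ░┃                       
ample.com,5,Bob ▼┃                       
━━━━━━━━━━━━━━━━━┛                       
▒▒      ┃                                
▒▒      ┃                                
▒▒      ┃                                
▓▓      ┃                                
▓▓      ┃                                
▓▓      ┃                                
▒▒      ┃                                
▒▒      ┃                                


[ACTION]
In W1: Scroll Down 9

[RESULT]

er               ┃                       
─────────────────┨                       
mple.com,9,Dave ▲┃                       
mple.com,10,Ivy ░┃                       
mple.com,11,Jack░┃                       
xample.com,12,Ja█┃                       
ple.com,13,Bob C░┃                       
xample.com,14,Ha▼┃                       
━━━━━━━━━━━━━━━━━┛                       
▒▒      ┃                                
▒▒      ┃                                
▒▒      ┃                                
▓▓      ┃                                
▓▓      ┃                                
▓▓      ┃                                
▒▒      ┃                                
▒▒      ┃                                


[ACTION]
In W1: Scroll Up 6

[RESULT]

er               ┃                       
─────────────────┨                       
xample.com,3,Gra▲┃                       
ample.com,4,Bob █┃                       
ample.com,5,Bob ░┃                       
ample.com,6,Bob ░┃                       
xample.com,7,Ali░┃                       
ample.com,8,Ivy ▼┃                       
━━━━━━━━━━━━━━━━━┛                       
▒▒      ┃                                
▒▒      ┃                                
▒▒      ┃                                
▓▓      ┃                                
▓▓      ┃                                
▓▓      ┃                                
▒▒      ┃                                
▒▒      ┃                                


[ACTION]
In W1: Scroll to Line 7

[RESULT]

er               ┃                       
─────────────────┨                       
ample.com,6,Bob ▲┃                       
xample.com,7,Ali░┃                       
ample.com,8,Ivy █┃                       
mple.com,9,Dave ░┃                       
mple.com,10,Ivy ░┃                       
mple.com,11,Jack▼┃                       
━━━━━━━━━━━━━━━━━┛                       
▒▒      ┃                                
▒▒      ┃                                
▒▒      ┃                                
▓▓      ┃                                
▓▓      ┃                                
▓▓      ┃                                
▒▒      ┃                                
▒▒      ┃                                


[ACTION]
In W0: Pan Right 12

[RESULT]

er               ┃                       
─────────────────┨                       
ample.com,6,Bob ▲┃                       
xample.com,7,Ali░┃                       
ample.com,8,Ivy █┃                       
mple.com,9,Dave ░┃                       
mple.com,10,Ivy ░┃                       
mple.com,11,Jack▼┃                       
━━━━━━━━━━━━━━━━━┛                       
        ┃                                
        ┃                                
        ┃                                
        ┃                                
        ┃                                
        ┃                                
        ┃                                
        ┃                                
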